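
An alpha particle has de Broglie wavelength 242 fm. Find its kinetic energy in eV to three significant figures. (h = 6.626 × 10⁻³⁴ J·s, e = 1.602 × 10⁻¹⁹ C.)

KE = 3520 eV

p = h/λ = 6.626 × 10⁻³⁴ / 2.420 × 10⁻¹³ = 2.738 × 10⁻²¹ kg·m/s.
KE = p²/(2m) = (2.738 × 10⁻²¹)² / (2 × 6.645 × 10⁻²⁷) = 5.641 × 10⁻¹⁶ J = 3520 eV.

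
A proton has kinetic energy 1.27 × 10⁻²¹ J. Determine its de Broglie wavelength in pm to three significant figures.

λ = 321 pm

p = √(2mKE) = √(2 × 1.673 × 10⁻²⁷ × 1.270 × 10⁻²¹) = 2.061 × 10⁻²⁴ kg·m/s.
λ = h/p = 6.626 × 10⁻³⁴ / 2.061 × 10⁻²⁴ = 3.21 × 10⁻¹⁰ m = 321 pm.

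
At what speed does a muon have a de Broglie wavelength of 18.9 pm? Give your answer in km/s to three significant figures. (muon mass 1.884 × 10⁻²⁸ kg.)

p = h/λ = 6.626 × 10⁻³⁴ / 1.890 × 10⁻¹¹ = 3.506 × 10⁻²³ kg·m/s.
v = p/m = 3.506 × 10⁻²³ / 1.884 × 10⁻²⁸ = 1.86 × 10⁵ m/s = 186 km/s.

v = 186 km/s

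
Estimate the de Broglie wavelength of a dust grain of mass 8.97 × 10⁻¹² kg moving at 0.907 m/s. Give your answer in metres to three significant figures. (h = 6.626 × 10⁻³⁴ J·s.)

λ = 8.14 × 10⁻²³ m

p = mv = 8.97 × 10⁻¹² × 0.907 = 8.136 × 10⁻¹² kg·m/s.
λ = h/p = 6.626 × 10⁻³⁴ / 8.136 × 10⁻¹² = 8.14 × 10⁻²³ m.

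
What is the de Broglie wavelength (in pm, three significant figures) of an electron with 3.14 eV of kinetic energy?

λ = 692 pm

KE = 3.14 eV = 5.030 × 10⁻¹⁹ J.
p = √(2mKE) = √(2 × 9.109 × 10⁻³¹ × 5.030 × 10⁻¹⁹) = 9.573 × 10⁻²⁵ kg·m/s.
λ = h/p = 6.626 × 10⁻³⁴ / 9.573 × 10⁻²⁵ = 6.92 × 10⁻¹⁰ m = 692 pm.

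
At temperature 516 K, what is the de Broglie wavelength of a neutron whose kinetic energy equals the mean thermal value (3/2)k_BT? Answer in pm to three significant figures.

KE = (3/2)k_BT = 1.5 × 1.381 × 10⁻²³ × 516 = 1.069 × 10⁻²⁰ J.
p = √(2mKE) = √(2 × 1.675 × 10⁻²⁷ × 1.069 × 10⁻²⁰) = 5.984 × 10⁻²⁴ kg·m/s.
λ = h/p = 1.11 × 10⁻¹⁰ m = 111 pm.

λ = 111 pm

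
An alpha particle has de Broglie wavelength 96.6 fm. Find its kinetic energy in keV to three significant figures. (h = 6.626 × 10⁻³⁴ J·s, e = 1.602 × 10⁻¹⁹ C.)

p = h/λ = 6.626 × 10⁻³⁴ / 9.660 × 10⁻¹⁴ = 6.859 × 10⁻²¹ kg·m/s.
KE = p²/(2m) = (6.859 × 10⁻²¹)² / (2 × 6.645 × 10⁻²⁷) = 3.540 × 10⁻¹⁵ J = 22.1 keV.

KE = 22.1 keV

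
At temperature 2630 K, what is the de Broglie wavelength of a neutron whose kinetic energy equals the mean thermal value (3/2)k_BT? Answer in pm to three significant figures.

KE = (3/2)k_BT = 1.5 × 1.381 × 10⁻²³ × 2630 = 5.448 × 10⁻²⁰ J.
p = √(2mKE) = √(2 × 1.675 × 10⁻²⁷ × 5.448 × 10⁻²⁰) = 1.351 × 10⁻²³ kg·m/s.
λ = h/p = 4.90 × 10⁻¹¹ m = 49.0 pm.

λ = 49.0 pm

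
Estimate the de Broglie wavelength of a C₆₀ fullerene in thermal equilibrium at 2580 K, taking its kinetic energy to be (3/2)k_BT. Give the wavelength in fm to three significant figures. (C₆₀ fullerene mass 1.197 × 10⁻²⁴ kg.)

λ = 1850 fm

KE = (3/2)k_BT = 1.5 × 1.381 × 10⁻²³ × 2580 = 5.344 × 10⁻²⁰ J.
p = √(2mKE) = √(2 × 1.197 × 10⁻²⁴ × 5.344 × 10⁻²⁰) = 3.577 × 10⁻²² kg·m/s.
λ = h/p = 1.85 × 10⁻¹² m = 1850 fm.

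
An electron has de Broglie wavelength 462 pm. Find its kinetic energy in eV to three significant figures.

KE = 7.05 eV

p = h/λ = 6.626 × 10⁻³⁴ / 4.620 × 10⁻¹⁰ = 1.434 × 10⁻²⁴ kg·m/s.
KE = p²/(2m) = (1.434 × 10⁻²⁴)² / (2 × 9.109 × 10⁻³¹) = 1.129 × 10⁻¹⁸ J = 7.05 eV.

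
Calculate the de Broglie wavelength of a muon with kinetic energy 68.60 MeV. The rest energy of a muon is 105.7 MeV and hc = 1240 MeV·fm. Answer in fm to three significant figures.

λ = 8.95 fm

Total energy E = KE + m₀c² = 68.60 + 105.7 = 174.30 MeV.
(pc)² = E² − (m₀c²)² = (174.30)² − (105.7)² = 1.921 × 10⁴ MeV², so pc = 138.6 MeV.
λ = hc/(pc) = 1240 MeV·fm / 138.6 MeV = 8.95 fm.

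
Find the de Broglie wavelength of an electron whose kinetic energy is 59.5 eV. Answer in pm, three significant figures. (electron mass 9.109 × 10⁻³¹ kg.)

λ = 159 pm

KE = 59.5 eV = 9.532 × 10⁻¹⁸ J.
p = √(2mKE) = √(2 × 9.109 × 10⁻³¹ × 9.532 × 10⁻¹⁸) = 4.167 × 10⁻²⁴ kg·m/s.
λ = h/p = 6.626 × 10⁻³⁴ / 4.167 × 10⁻²⁴ = 1.59 × 10⁻¹⁰ m = 159 pm.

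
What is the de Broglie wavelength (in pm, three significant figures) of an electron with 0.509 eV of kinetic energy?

λ = 1720 pm

KE = 0.509 eV = 8.154 × 10⁻²⁰ J.
p = √(2mKE) = √(2 × 9.109 × 10⁻³¹ × 8.154 × 10⁻²⁰) = 3.854 × 10⁻²⁵ kg·m/s.
λ = h/p = 6.626 × 10⁻³⁴ / 3.854 × 10⁻²⁵ = 1.72 × 10⁻⁹ m = 1720 pm.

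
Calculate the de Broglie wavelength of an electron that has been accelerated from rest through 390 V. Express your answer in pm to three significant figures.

KE = eV = 1.602 × 10⁻¹⁹ × 390.0 = 6.248 × 10⁻¹⁷ J.
p = √(2mKE) = √(2 × 9.109 × 10⁻³¹ × 6.248 × 10⁻¹⁷) = 1.067 × 10⁻²³ kg·m/s.
λ = h/p = 6.626 × 10⁻³⁴ / 1.067 × 10⁻²³ = 6.21 × 10⁻¹¹ m = 62.1 pm.

λ = 62.1 pm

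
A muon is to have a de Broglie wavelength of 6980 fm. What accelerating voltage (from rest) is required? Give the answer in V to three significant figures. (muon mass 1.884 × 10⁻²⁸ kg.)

p = h/λ = 6.626 × 10⁻³⁴ / 6.980 × 10⁻¹² = 9.493 × 10⁻²³ kg·m/s.
KE = p²/(2m) = 2.392 × 10⁻¹⁷ J.
V = KE/e = 2.392 × 10⁻¹⁷ / (1.602 × 10⁻¹⁹) = 149 V.

V = 149 V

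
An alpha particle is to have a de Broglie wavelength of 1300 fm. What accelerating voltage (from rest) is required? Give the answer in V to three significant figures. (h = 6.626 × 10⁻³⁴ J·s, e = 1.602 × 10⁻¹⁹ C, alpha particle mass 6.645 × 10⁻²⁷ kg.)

p = h/λ = 6.626 × 10⁻³⁴ / 1.300 × 10⁻¹² = 5.097 × 10⁻²² kg·m/s.
KE = p²/(2m) = 1.955 × 10⁻¹⁷ J.
V = KE/2e = 1.955 × 10⁻¹⁷ / (2 × 1.602 × 10⁻¹⁹) = 61.0 V.

V = 61.0 V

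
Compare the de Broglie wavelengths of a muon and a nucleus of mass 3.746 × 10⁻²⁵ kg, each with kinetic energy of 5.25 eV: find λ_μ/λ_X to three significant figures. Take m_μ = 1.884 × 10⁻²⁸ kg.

λ_μ/λ_X = 44.6

At fixed KE, p = √(2mKE) so λ = h/p ∝ 1/√m.
λ_μ/λ_X = √(m_X/m_μ) = √(3.746 × 10⁻²⁵/1.884 × 10⁻²⁸) = √(1988) = 44.6.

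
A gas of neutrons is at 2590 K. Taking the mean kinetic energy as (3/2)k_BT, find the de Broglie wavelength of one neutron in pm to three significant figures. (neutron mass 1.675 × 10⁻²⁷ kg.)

KE = (3/2)k_BT = 1.5 × 1.381 × 10⁻²³ × 2590 = 5.365 × 10⁻²⁰ J.
p = √(2mKE) = √(2 × 1.675 × 10⁻²⁷ × 5.365 × 10⁻²⁰) = 1.341 × 10⁻²³ kg·m/s.
λ = h/p = 4.94 × 10⁻¹¹ m = 49.4 pm.

λ = 49.4 pm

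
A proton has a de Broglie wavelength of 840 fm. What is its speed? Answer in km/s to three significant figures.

v = 471 km/s

p = h/λ = 6.626 × 10⁻³⁴ / 8.400 × 10⁻¹³ = 7.888 × 10⁻²² kg·m/s.
v = p/m = 7.888 × 10⁻²² / 1.673 × 10⁻²⁷ = 4.71 × 10⁵ m/s = 471 km/s.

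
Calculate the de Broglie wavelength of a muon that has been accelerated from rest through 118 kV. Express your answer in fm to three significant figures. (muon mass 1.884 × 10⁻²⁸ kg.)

KE = eV = 1.602 × 10⁻¹⁹ × 1.180 × 10⁵ = 1.890 × 10⁻¹⁴ J.
p = √(2mKE) = √(2 × 1.884 × 10⁻²⁸ × 1.890 × 10⁻¹⁴) = 2.669 × 10⁻²¹ kg·m/s.
λ = h/p = 6.626 × 10⁻³⁴ / 2.669 × 10⁻²¹ = 2.48 × 10⁻¹³ m = 248 fm.

λ = 248 fm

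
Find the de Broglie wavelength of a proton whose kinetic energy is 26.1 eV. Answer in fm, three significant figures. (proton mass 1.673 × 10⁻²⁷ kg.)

KE = 26.1 eV = 4.181 × 10⁻¹⁸ J.
p = √(2mKE) = √(2 × 1.673 × 10⁻²⁷ × 4.181 × 10⁻¹⁸) = 1.183 × 10⁻²² kg·m/s.
λ = h/p = 6.626 × 10⁻³⁴ / 1.183 × 10⁻²² = 5.60 × 10⁻¹² m = 5600 fm.

λ = 5600 fm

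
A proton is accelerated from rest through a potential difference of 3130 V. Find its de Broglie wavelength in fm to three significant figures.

λ = 512 fm

KE = eV = 1.602 × 10⁻¹⁹ × 3130 = 5.014 × 10⁻¹⁶ J.
p = √(2mKE) = √(2 × 1.673 × 10⁻²⁷ × 5.014 × 10⁻¹⁶) = 1.295 × 10⁻²¹ kg·m/s.
λ = h/p = 6.626 × 10⁻³⁴ / 1.295 × 10⁻²¹ = 5.12 × 10⁻¹³ m = 512 fm.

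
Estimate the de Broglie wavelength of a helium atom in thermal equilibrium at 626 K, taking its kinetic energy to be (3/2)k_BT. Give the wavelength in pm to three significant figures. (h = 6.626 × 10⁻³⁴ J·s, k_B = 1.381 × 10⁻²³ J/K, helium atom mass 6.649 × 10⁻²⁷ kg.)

λ = 50.5 pm

KE = (3/2)k_BT = 1.5 × 1.381 × 10⁻²³ × 626 = 1.297 × 10⁻²⁰ J.
p = √(2mKE) = √(2 × 6.649 × 10⁻²⁷ × 1.297 × 10⁻²⁰) = 1.313 × 10⁻²³ kg·m/s.
λ = h/p = 5.05 × 10⁻¹¹ m = 50.5 pm.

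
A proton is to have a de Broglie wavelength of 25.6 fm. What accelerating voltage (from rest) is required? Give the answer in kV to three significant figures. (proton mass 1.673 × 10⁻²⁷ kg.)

V = 1250 kV

p = h/λ = 6.626 × 10⁻³⁴ / 2.560 × 10⁻¹⁴ = 2.588 × 10⁻²⁰ kg·m/s.
KE = p²/(2m) = 2.002 × 10⁻¹³ J.
V = KE/e = 2.002 × 10⁻¹³ / (1.602 × 10⁻¹⁹) = 1250 kV.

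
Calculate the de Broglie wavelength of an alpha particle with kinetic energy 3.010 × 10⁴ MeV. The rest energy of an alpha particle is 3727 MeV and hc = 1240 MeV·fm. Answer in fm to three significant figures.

Total energy E = KE + m₀c² = 3.010 × 10⁴ + 3727 = 33827 MeV.
(pc)² = E² − (m₀c²)² = (33827)² − (3727)² = 1.130 × 10⁹ MeV², so pc = 3.362 × 10⁴ MeV.
λ = hc/(pc) = 1240 MeV·fm / 3.362 × 10⁴ MeV = 0.0369 fm.

λ = 0.0369 fm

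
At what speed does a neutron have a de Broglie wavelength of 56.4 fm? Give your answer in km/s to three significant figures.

v = 7010 km/s

p = h/λ = 6.626 × 10⁻³⁴ / 5.640 × 10⁻¹⁴ = 1.175 × 10⁻²⁰ kg·m/s.
v = p/m = 1.175 × 10⁻²⁰ / 1.675 × 10⁻²⁷ = 7.01 × 10⁶ m/s = 7010 km/s.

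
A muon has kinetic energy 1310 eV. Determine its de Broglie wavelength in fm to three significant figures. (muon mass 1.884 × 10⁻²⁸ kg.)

λ = 2360 fm

KE = 1310 eV = 2.099 × 10⁻¹⁶ J.
p = √(2mKE) = √(2 × 1.884 × 10⁻²⁸ × 2.099 × 10⁻¹⁶) = 2.812 × 10⁻²² kg·m/s.
λ = h/p = 6.626 × 10⁻³⁴ / 2.812 × 10⁻²² = 2.36 × 10⁻¹² m = 2360 fm.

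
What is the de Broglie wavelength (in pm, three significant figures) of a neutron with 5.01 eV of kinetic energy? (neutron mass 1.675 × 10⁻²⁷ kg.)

λ = 12.8 pm

KE = 5.01 eV = 8.026 × 10⁻¹⁹ J.
p = √(2mKE) = √(2 × 1.675 × 10⁻²⁷ × 8.026 × 10⁻¹⁹) = 5.185 × 10⁻²³ kg·m/s.
λ = h/p = 6.626 × 10⁻³⁴ / 5.185 × 10⁻²³ = 1.28 × 10⁻¹¹ m = 12.8 pm.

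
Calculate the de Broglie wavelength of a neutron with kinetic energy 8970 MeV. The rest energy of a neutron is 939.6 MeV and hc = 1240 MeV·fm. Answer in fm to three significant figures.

Total energy E = KE + m₀c² = 8970 + 939.6 = 9909.6 MeV.
(pc)² = E² − (m₀c²)² = (9909.6)² − (939.6)² = 9.732 × 10⁷ MeV², so pc = 9865 MeV.
λ = hc/(pc) = 1240 MeV·fm / 9865 MeV = 0.126 fm.

λ = 0.126 fm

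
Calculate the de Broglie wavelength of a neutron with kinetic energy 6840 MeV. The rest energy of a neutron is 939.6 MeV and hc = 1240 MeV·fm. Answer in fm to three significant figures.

Total energy E = KE + m₀c² = 6840 + 939.6 = 7779.6 MeV.
(pc)² = E² − (m₀c²)² = (7779.6)² − (939.6)² = 5.964 × 10⁷ MeV², so pc = 7723 MeV.
λ = hc/(pc) = 1240 MeV·fm / 7723 MeV = 0.161 fm.

λ = 0.161 fm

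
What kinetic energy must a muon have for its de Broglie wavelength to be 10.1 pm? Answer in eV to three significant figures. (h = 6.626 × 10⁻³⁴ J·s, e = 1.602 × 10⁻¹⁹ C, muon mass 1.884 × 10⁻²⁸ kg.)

KE = 71.3 eV

p = h/λ = 6.626 × 10⁻³⁴ / 1.010 × 10⁻¹¹ = 6.560 × 10⁻²³ kg·m/s.
KE = p²/(2m) = (6.560 × 10⁻²³)² / (2 × 1.884 × 10⁻²⁸) = 1.142 × 10⁻¹⁷ J = 71.3 eV.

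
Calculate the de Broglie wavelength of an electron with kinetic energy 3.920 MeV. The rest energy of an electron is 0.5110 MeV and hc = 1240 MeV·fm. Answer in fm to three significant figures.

Total energy E = KE + m₀c² = 3.920 + 0.5110 = 4.4310 MeV.
(pc)² = E² − (m₀c²)² = (4.4310)² − (0.5110)² = 19.37 MeV², so pc = 4.401 MeV.
λ = hc/(pc) = 1240 MeV·fm / 4.401 MeV = 282 fm.

λ = 282 fm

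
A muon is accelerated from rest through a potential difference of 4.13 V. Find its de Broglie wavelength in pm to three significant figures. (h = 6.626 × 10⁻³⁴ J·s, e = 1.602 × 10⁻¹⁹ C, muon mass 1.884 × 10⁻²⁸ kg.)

λ = 42.0 pm

KE = eV = 1.602 × 10⁻¹⁹ × 4.130 = 6.616 × 10⁻¹⁹ J.
p = √(2mKE) = √(2 × 1.884 × 10⁻²⁸ × 6.616 × 10⁻¹⁹) = 1.579 × 10⁻²³ kg·m/s.
λ = h/p = 6.626 × 10⁻³⁴ / 1.579 × 10⁻²³ = 4.20 × 10⁻¹¹ m = 42.0 pm.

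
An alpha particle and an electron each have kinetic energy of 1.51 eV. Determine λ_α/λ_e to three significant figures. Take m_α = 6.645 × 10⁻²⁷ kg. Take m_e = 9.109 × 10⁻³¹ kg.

At fixed KE, p = √(2mKE) so λ = h/p ∝ 1/√m.
λ_α/λ_e = √(m_e/m_α) = √(9.109 × 10⁻³¹/6.645 × 10⁻²⁷) = √(1.371 × 10⁻⁴) = 0.0117.

λ_α/λ_e = 0.0117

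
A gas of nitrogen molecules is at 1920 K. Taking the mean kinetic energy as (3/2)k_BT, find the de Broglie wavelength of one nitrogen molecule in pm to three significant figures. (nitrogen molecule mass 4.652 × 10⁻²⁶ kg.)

KE = (3/2)k_BT = 1.5 × 1.381 × 10⁻²³ × 1920 = 3.977 × 10⁻²⁰ J.
p = √(2mKE) = √(2 × 4.652 × 10⁻²⁶ × 3.977 × 10⁻²⁰) = 6.083 × 10⁻²³ kg·m/s.
λ = h/p = 1.09 × 10⁻¹¹ m = 10.9 pm.

λ = 10.9 pm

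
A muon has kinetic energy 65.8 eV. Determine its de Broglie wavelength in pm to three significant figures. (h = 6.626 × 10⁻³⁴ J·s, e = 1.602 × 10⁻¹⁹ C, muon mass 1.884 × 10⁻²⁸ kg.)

λ = 10.5 pm

KE = 65.8 eV = 1.054 × 10⁻¹⁷ J.
p = √(2mKE) = √(2 × 1.884 × 10⁻²⁸ × 1.054 × 10⁻¹⁷) = 6.302 × 10⁻²³ kg·m/s.
λ = h/p = 6.626 × 10⁻³⁴ / 6.302 × 10⁻²³ = 1.05 × 10⁻¹¹ m = 10.5 pm.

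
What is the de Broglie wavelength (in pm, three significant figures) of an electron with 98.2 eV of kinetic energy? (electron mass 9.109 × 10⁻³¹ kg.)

λ = 124 pm

KE = 98.2 eV = 1.573 × 10⁻¹⁷ J.
p = √(2mKE) = √(2 × 9.109 × 10⁻³¹ × 1.573 × 10⁻¹⁷) = 5.353 × 10⁻²⁴ kg·m/s.
λ = h/p = 6.626 × 10⁻³⁴ / 5.353 × 10⁻²⁴ = 1.24 × 10⁻¹⁰ m = 124 pm.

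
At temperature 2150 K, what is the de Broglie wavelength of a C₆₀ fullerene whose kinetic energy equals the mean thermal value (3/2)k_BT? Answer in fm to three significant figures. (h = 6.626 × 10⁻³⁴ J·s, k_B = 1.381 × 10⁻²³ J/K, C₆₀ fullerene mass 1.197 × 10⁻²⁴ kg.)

λ = 2030 fm

KE = (3/2)k_BT = 1.5 × 1.381 × 10⁻²³ × 2150 = 4.454 × 10⁻²⁰ J.
p = √(2mKE) = √(2 × 1.197 × 10⁻²⁴ × 4.454 × 10⁻²⁰) = 3.265 × 10⁻²² kg·m/s.
λ = h/p = 2.03 × 10⁻¹² m = 2030 fm.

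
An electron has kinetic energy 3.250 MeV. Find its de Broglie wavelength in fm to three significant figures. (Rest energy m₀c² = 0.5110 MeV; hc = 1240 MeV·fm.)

λ = 333 fm

Total energy E = KE + m₀c² = 3.250 + 0.5110 = 3.7610 MeV.
(pc)² = E² − (m₀c²)² = (3.7610)² − (0.5110)² = 13.88 MeV², so pc = 3.726 MeV.
λ = hc/(pc) = 1240 MeV·fm / 3.726 MeV = 333 fm.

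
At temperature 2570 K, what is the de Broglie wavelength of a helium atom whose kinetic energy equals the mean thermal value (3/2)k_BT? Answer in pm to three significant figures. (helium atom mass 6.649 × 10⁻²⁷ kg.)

λ = 24.9 pm

KE = (3/2)k_BT = 1.5 × 1.381 × 10⁻²³ × 2570 = 5.324 × 10⁻²⁰ J.
p = √(2mKE) = √(2 × 6.649 × 10⁻²⁷ × 5.324 × 10⁻²⁰) = 2.661 × 10⁻²³ kg·m/s.
λ = h/p = 2.49 × 10⁻¹¹ m = 24.9 pm.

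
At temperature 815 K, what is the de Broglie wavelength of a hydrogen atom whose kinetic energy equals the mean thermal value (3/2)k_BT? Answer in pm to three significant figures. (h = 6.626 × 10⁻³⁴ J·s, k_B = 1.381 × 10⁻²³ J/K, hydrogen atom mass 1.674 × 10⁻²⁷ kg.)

λ = 88.1 pm

KE = (3/2)k_BT = 1.5 × 1.381 × 10⁻²³ × 815 = 1.688 × 10⁻²⁰ J.
p = √(2mKE) = √(2 × 1.674 × 10⁻²⁷ × 1.688 × 10⁻²⁰) = 7.518 × 10⁻²⁴ kg·m/s.
λ = h/p = 8.81 × 10⁻¹¹ m = 88.1 pm.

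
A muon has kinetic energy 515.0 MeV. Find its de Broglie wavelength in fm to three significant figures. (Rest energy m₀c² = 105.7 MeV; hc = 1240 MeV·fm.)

Total energy E = KE + m₀c² = 515.0 + 105.7 = 620.7 MeV.
(pc)² = E² − (m₀c²)² = (620.7)² − (105.7)² = 3.741 × 10⁵ MeV², so pc = 611.6 MeV.
λ = hc/(pc) = 1240 MeV·fm / 611.6 MeV = 2.03 fm.

λ = 2.03 fm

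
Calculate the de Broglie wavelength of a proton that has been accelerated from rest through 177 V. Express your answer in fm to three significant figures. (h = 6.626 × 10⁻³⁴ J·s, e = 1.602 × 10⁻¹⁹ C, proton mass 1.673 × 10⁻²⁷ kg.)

KE = eV = 1.602 × 10⁻¹⁹ × 177.0 = 2.836 × 10⁻¹⁷ J.
p = √(2mKE) = √(2 × 1.673 × 10⁻²⁷ × 2.836 × 10⁻¹⁷) = 3.080 × 10⁻²² kg·m/s.
λ = h/p = 6.626 × 10⁻³⁴ / 3.080 × 10⁻²² = 2.15 × 10⁻¹² m = 2150 fm.

λ = 2150 fm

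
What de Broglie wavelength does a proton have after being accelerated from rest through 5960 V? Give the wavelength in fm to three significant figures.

KE = eV = 1.602 × 10⁻¹⁹ × 5960 = 9.548 × 10⁻¹⁶ J.
p = √(2mKE) = √(2 × 1.673 × 10⁻²⁷ × 9.548 × 10⁻¹⁶) = 1.787 × 10⁻²¹ kg·m/s.
λ = h/p = 6.626 × 10⁻³⁴ / 1.787 × 10⁻²¹ = 3.71 × 10⁻¹³ m = 371 fm.

λ = 371 fm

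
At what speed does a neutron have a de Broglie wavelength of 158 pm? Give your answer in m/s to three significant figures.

p = h/λ = 6.626 × 10⁻³⁴ / 1.580 × 10⁻¹⁰ = 4.194 × 10⁻²⁴ kg·m/s.
v = p/m = 4.194 × 10⁻²⁴ / 1.675 × 10⁻²⁷ = 2.50 × 10³ m/s = 2500 m/s.

v = 2500 m/s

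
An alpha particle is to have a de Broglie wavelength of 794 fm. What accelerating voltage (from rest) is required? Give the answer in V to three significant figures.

p = h/λ = 6.626 × 10⁻³⁴ / 7.940 × 10⁻¹³ = 8.345 × 10⁻²² kg·m/s.
KE = p²/(2m) = 5.240 × 10⁻¹⁷ J.
V = KE/2e = 5.240 × 10⁻¹⁷ / (2 × 1.602 × 10⁻¹⁹) = 164 V.

V = 164 V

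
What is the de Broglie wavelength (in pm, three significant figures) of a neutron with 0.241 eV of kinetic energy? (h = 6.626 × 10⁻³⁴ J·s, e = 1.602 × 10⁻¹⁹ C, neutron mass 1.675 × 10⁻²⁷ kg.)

KE = 0.241 eV = 3.861 × 10⁻²⁰ J.
p = √(2mKE) = √(2 × 1.675 × 10⁻²⁷ × 3.861 × 10⁻²⁰) = 1.137 × 10⁻²³ kg·m/s.
λ = h/p = 6.626 × 10⁻³⁴ / 1.137 × 10⁻²³ = 5.83 × 10⁻¹¹ m = 58.3 pm.

λ = 58.3 pm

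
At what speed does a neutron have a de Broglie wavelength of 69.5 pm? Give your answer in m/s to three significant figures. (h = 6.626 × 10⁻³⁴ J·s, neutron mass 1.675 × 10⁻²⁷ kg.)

p = h/λ = 6.626 × 10⁻³⁴ / 6.950 × 10⁻¹¹ = 9.534 × 10⁻²⁴ kg·m/s.
v = p/m = 9.534 × 10⁻²⁴ / 1.675 × 10⁻²⁷ = 5.69 × 10³ m/s = 5690 m/s.

v = 5690 m/s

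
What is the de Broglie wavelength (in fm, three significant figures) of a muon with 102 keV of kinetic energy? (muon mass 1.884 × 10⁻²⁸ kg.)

KE = 102 keV = 1.634 × 10⁻¹⁴ J.
p = √(2mKE) = √(2 × 1.884 × 10⁻²⁸ × 1.634 × 10⁻¹⁴) = 2.481 × 10⁻²¹ kg·m/s.
λ = h/p = 6.626 × 10⁻³⁴ / 2.481 × 10⁻²¹ = 2.67 × 10⁻¹³ m = 267 fm.

λ = 267 fm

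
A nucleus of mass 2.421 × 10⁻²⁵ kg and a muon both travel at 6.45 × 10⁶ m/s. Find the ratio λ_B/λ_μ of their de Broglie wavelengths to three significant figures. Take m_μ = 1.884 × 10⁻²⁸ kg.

λ_B/λ_μ = 7.78 × 10⁻⁴

At fixed v, p = mv so λ = h/(mv) ∝ 1/m.
λ_B/λ_μ = m_μ/m_B = 1.884 × 10⁻²⁸/2.421 × 10⁻²⁵ = 7.78 × 10⁻⁴.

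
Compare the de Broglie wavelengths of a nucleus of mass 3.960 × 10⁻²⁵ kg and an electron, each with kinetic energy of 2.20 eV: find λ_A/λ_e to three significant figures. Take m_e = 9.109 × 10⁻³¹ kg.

λ_A/λ_e = 1.52 × 10⁻³

At fixed KE, p = √(2mKE) so λ = h/p ∝ 1/√m.
λ_A/λ_e = √(m_e/m_A) = √(9.109 × 10⁻³¹/3.960 × 10⁻²⁵) = √(2.300 × 10⁻⁶) = 1.52 × 10⁻³.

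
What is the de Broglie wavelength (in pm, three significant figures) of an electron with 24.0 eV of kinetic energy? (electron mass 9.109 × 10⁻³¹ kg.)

KE = 24.0 eV = 3.845 × 10⁻¹⁸ J.
p = √(2mKE) = √(2 × 9.109 × 10⁻³¹ × 3.845 × 10⁻¹⁸) = 2.647 × 10⁻²⁴ kg·m/s.
λ = h/p = 6.626 × 10⁻³⁴ / 2.647 × 10⁻²⁴ = 2.50 × 10⁻¹⁰ m = 250 pm.

λ = 250 pm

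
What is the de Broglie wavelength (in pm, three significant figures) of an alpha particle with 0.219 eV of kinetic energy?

KE = 0.219 eV = 3.508 × 10⁻²⁰ J.
p = √(2mKE) = √(2 × 6.645 × 10⁻²⁷ × 3.508 × 10⁻²⁰) = 2.159 × 10⁻²³ kg·m/s.
λ = h/p = 6.626 × 10⁻³⁴ / 2.159 × 10⁻²³ = 3.07 × 10⁻¹¹ m = 30.7 pm.

λ = 30.7 pm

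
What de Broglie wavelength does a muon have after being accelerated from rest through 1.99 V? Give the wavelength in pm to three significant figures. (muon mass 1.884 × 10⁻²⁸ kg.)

KE = eV = 1.602 × 10⁻¹⁹ × 1.990 = 3.188 × 10⁻¹⁹ J.
p = √(2mKE) = √(2 × 1.884 × 10⁻²⁸ × 3.188 × 10⁻¹⁹) = 1.096 × 10⁻²³ kg·m/s.
λ = h/p = 6.626 × 10⁻³⁴ / 1.096 × 10⁻²³ = 6.05 × 10⁻¹¹ m = 60.5 pm.

λ = 60.5 pm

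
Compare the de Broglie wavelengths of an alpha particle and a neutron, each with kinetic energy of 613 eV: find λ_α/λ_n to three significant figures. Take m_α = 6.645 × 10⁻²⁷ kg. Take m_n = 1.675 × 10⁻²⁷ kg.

At fixed KE, p = √(2mKE) so λ = h/p ∝ 1/√m.
λ_α/λ_n = √(m_n/m_α) = √(1.675 × 10⁻²⁷/6.645 × 10⁻²⁷) = √(0.2521) = 0.502.

λ_α/λ_n = 0.502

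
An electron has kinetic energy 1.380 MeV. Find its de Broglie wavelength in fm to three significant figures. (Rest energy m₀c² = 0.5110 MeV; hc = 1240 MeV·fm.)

λ = 681 fm

Total energy E = KE + m₀c² = 1.380 + 0.5110 = 1.8910 MeV.
(pc)² = E² − (m₀c²)² = (1.8910)² − (0.5110)² = 3.315 MeV², so pc = 1.821 MeV.
λ = hc/(pc) = 1240 MeV·fm / 1.821 MeV = 681 fm.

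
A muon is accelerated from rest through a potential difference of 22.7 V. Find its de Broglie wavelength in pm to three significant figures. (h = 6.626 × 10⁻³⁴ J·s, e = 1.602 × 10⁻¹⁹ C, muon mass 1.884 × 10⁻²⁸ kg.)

λ = 17.9 pm

KE = eV = 1.602 × 10⁻¹⁹ × 22.70 = 3.637 × 10⁻¹⁸ J.
p = √(2mKE) = √(2 × 1.884 × 10⁻²⁸ × 3.637 × 10⁻¹⁸) = 3.702 × 10⁻²³ kg·m/s.
λ = h/p = 6.626 × 10⁻³⁴ / 3.702 × 10⁻²³ = 1.79 × 10⁻¹¹ m = 17.9 pm.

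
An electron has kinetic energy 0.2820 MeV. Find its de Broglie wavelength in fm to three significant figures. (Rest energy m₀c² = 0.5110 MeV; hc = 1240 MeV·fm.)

Total energy E = KE + m₀c² = 0.2820 + 0.5110 = 0.7930 MeV.
(pc)² = E² − (m₀c²)² = (0.7930)² − (0.5110)² = 0.3677 MeV², so pc = 0.6064 MeV.
λ = hc/(pc) = 1240 MeV·fm / 0.6064 MeV = 2040 fm.

λ = 2040 fm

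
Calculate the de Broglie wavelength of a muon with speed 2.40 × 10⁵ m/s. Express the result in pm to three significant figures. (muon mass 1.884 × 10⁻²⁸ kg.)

λ = 14.7 pm

p = mv = 1.884 × 10⁻²⁸ × 2.40 × 10⁵ = 4.522 × 10⁻²³ kg·m/s.
λ = h/p = 6.626 × 10⁻³⁴ / 4.522 × 10⁻²³ = 1.47 × 10⁻¹¹ m = 14.7 pm.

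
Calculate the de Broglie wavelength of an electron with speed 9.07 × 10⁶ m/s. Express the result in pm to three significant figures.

λ = 80.2 pm

p = mv = 9.109 × 10⁻³¹ × 9.07 × 10⁶ = 8.262 × 10⁻²⁴ kg·m/s.
λ = h/p = 6.626 × 10⁻³⁴ / 8.262 × 10⁻²⁴ = 8.02 × 10⁻¹¹ m = 80.2 pm.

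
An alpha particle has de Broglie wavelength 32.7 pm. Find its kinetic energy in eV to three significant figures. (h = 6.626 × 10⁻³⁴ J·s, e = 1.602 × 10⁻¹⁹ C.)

KE = 0.193 eV

p = h/λ = 6.626 × 10⁻³⁴ / 3.270 × 10⁻¹¹ = 2.026 × 10⁻²³ kg·m/s.
KE = p²/(2m) = (2.026 × 10⁻²³)² / (2 × 6.645 × 10⁻²⁷) = 3.089 × 10⁻²⁰ J = 0.193 eV.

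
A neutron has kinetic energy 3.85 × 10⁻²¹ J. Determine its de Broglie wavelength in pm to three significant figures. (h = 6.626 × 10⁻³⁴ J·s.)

p = √(2mKE) = √(2 × 1.675 × 10⁻²⁷ × 3.850 × 10⁻²¹) = 3.591 × 10⁻²⁴ kg·m/s.
λ = h/p = 6.626 × 10⁻³⁴ / 3.591 × 10⁻²⁴ = 1.85 × 10⁻¹⁰ m = 185 pm.

λ = 185 pm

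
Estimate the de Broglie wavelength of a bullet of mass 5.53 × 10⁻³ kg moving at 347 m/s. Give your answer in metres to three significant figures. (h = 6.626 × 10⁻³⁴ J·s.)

λ = 3.45 × 10⁻³⁴ m

p = mv = 5.53 × 10⁻³ × 347 = 1.919 kg·m/s.
λ = h/p = 6.626 × 10⁻³⁴ / 1.919 = 3.45 × 10⁻³⁴ m.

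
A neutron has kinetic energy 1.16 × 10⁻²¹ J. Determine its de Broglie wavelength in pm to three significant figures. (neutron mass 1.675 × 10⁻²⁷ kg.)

λ = 336 pm

p = √(2mKE) = √(2 × 1.675 × 10⁻²⁷ × 1.160 × 10⁻²¹) = 1.971 × 10⁻²⁴ kg·m/s.
λ = h/p = 6.626 × 10⁻³⁴ / 1.971 × 10⁻²⁴ = 3.36 × 10⁻¹⁰ m = 336 pm.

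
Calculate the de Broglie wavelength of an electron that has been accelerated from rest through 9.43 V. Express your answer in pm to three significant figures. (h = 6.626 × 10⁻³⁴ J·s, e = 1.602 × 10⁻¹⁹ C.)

λ = 399 pm

KE = eV = 1.602 × 10⁻¹⁹ × 9.430 = 1.511 × 10⁻¹⁸ J.
p = √(2mKE) = √(2 × 9.109 × 10⁻³¹ × 1.511 × 10⁻¹⁸) = 1.659 × 10⁻²⁴ kg·m/s.
λ = h/p = 6.626 × 10⁻³⁴ / 1.659 × 10⁻²⁴ = 3.99 × 10⁻¹⁰ m = 399 pm.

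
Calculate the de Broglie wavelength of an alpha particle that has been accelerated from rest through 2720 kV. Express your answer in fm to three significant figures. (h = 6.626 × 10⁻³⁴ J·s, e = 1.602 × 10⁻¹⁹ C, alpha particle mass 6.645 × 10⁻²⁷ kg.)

λ = 6.16 fm

KE = 2eV = 2 × 1.602 × 10⁻¹⁹ × 2.720 × 10⁶ = 8.715 × 10⁻¹³ J.
p = √(2mKE) = √(2 × 6.645 × 10⁻²⁷ × 8.715 × 10⁻¹³) = 1.076 × 10⁻¹⁹ kg·m/s.
λ = h/p = 6.626 × 10⁻³⁴ / 1.076 × 10⁻¹⁹ = 6.16 × 10⁻¹⁵ m = 6.16 fm.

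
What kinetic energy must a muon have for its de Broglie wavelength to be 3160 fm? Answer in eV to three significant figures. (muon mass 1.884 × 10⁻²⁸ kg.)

KE = 728 eV

p = h/λ = 6.626 × 10⁻³⁴ / 3.160 × 10⁻¹² = 2.097 × 10⁻²² kg·m/s.
KE = p²/(2m) = (2.097 × 10⁻²²)² / (2 × 1.884 × 10⁻²⁸) = 1.167 × 10⁻¹⁶ J = 728 eV.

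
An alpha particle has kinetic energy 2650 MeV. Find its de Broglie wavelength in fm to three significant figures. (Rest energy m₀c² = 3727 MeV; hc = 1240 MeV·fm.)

Total energy E = KE + m₀c² = 2650 + 3727 = 6377 MeV.
(pc)² = E² − (m₀c²)² = (6377)² − (3727)² = 2.678 × 10⁷ MeV², so pc = 5175 MeV.
λ = hc/(pc) = 1240 MeV·fm / 5175 MeV = 0.240 fm.

λ = 0.240 fm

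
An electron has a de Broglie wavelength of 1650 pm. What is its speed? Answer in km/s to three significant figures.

v = 441 km/s

p = h/λ = 6.626 × 10⁻³⁴ / 1.650 × 10⁻⁹ = 4.016 × 10⁻²⁵ kg·m/s.
v = p/m = 4.016 × 10⁻²⁵ / 9.109 × 10⁻³¹ = 4.41 × 10⁵ m/s = 441 km/s.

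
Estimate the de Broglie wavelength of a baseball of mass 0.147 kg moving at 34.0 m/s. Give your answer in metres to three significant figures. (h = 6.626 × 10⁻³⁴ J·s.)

p = mv = 0.147 × 34.0 = 4.998 kg·m/s.
λ = h/p = 6.626 × 10⁻³⁴ / 4.998 = 1.33 × 10⁻³⁴ m.

λ = 1.33 × 10⁻³⁴ m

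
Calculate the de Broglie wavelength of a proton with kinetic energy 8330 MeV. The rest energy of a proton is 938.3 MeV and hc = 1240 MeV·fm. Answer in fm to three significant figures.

λ = 0.134 fm

Total energy E = KE + m₀c² = 8330 + 938.3 = 9268.3 MeV.
(pc)² = E² − (m₀c²)² = (9268.3)² − (938.3)² = 8.502 × 10⁷ MeV², so pc = 9221 MeV.
λ = hc/(pc) = 1240 MeV·fm / 9221 MeV = 0.134 fm.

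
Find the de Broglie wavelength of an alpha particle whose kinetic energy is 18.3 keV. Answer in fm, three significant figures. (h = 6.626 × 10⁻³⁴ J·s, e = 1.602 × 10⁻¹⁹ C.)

λ = 106 fm

KE = 18.3 keV = 2.932 × 10⁻¹⁵ J.
p = √(2mKE) = √(2 × 6.645 × 10⁻²⁷ × 2.932 × 10⁻¹⁵) = 6.242 × 10⁻²¹ kg·m/s.
λ = h/p = 6.626 × 10⁻³⁴ / 6.242 × 10⁻²¹ = 1.06 × 10⁻¹³ m = 106 fm.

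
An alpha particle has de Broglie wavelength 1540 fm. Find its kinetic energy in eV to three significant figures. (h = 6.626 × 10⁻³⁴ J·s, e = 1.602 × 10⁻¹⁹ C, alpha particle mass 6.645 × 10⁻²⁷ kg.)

p = h/λ = 6.626 × 10⁻³⁴ / 1.540 × 10⁻¹² = 4.303 × 10⁻²² kg·m/s.
KE = p²/(2m) = (4.303 × 10⁻²²)² / (2 × 6.645 × 10⁻²⁷) = 1.393 × 10⁻¹⁷ J = 87.0 eV.

KE = 87.0 eV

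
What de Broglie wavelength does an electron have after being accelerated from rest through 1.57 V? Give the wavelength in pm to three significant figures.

KE = eV = 1.602 × 10⁻¹⁹ × 1.570 = 2.515 × 10⁻¹⁹ J.
p = √(2mKE) = √(2 × 9.109 × 10⁻³¹ × 2.515 × 10⁻¹⁹) = 6.769 × 10⁻²⁵ kg·m/s.
λ = h/p = 6.626 × 10⁻³⁴ / 6.769 × 10⁻²⁵ = 9.79 × 10⁻¹⁰ m = 979 pm.

λ = 979 pm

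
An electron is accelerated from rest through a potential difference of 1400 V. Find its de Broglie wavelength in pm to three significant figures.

λ = 32.8 pm

KE = eV = 1.602 × 10⁻¹⁹ × 1400 = 2.243 × 10⁻¹⁶ J.
p = √(2mKE) = √(2 × 9.109 × 10⁻³¹ × 2.243 × 10⁻¹⁶) = 2.021 × 10⁻²³ kg·m/s.
λ = h/p = 6.626 × 10⁻³⁴ / 2.021 × 10⁻²³ = 3.28 × 10⁻¹¹ m = 32.8 pm.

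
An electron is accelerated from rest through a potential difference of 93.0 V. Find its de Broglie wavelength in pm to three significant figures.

KE = eV = 1.602 × 10⁻¹⁹ × 93.00 = 1.490 × 10⁻¹⁷ J.
p = √(2mKE) = √(2 × 9.109 × 10⁻³¹ × 1.490 × 10⁻¹⁷) = 5.210 × 10⁻²⁴ kg·m/s.
λ = h/p = 6.626 × 10⁻³⁴ / 5.210 × 10⁻²⁴ = 1.27 × 10⁻¹⁰ m = 127 pm.

λ = 127 pm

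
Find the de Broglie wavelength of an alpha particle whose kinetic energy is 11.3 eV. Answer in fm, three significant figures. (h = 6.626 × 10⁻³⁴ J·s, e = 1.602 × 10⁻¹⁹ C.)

λ = 4270 fm

KE = 11.3 eV = 1.810 × 10⁻¹⁸ J.
p = √(2mKE) = √(2 × 6.645 × 10⁻²⁷ × 1.810 × 10⁻¹⁸) = 1.551 × 10⁻²² kg·m/s.
λ = h/p = 6.626 × 10⁻³⁴ / 1.551 × 10⁻²² = 4.27 × 10⁻¹² m = 4270 fm.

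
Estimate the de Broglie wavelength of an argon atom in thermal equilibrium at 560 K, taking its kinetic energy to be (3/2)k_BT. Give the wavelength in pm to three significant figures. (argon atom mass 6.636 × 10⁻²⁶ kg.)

KE = (3/2)k_BT = 1.5 × 1.381 × 10⁻²³ × 560 = 1.160 × 10⁻²⁰ J.
p = √(2mKE) = √(2 × 6.636 × 10⁻²⁶ × 1.160 × 10⁻²⁰) = 3.924 × 10⁻²³ kg·m/s.
λ = h/p = 1.69 × 10⁻¹¹ m = 16.9 pm.

λ = 16.9 pm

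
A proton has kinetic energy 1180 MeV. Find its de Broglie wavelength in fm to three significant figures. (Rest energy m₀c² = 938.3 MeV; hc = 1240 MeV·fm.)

Total energy E = KE + m₀c² = 1180 + 938.3 = 2118.3 MeV.
(pc)² = E² − (m₀c²)² = (2118.3)² − (938.3)² = 3.607 × 10⁶ MeV², so pc = 1899 MeV.
λ = hc/(pc) = 1240 MeV·fm / 1899 MeV = 0.653 fm.

λ = 0.653 fm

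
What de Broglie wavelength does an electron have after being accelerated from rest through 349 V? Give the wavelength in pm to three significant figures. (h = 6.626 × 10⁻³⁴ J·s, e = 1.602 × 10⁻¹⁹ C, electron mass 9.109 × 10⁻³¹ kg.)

KE = eV = 1.602 × 10⁻¹⁹ × 349.0 = 5.591 × 10⁻¹⁷ J.
p = √(2mKE) = √(2 × 9.109 × 10⁻³¹ × 5.591 × 10⁻¹⁷) = 1.009 × 10⁻²³ kg·m/s.
λ = h/p = 6.626 × 10⁻³⁴ / 1.009 × 10⁻²³ = 6.57 × 10⁻¹¹ m = 65.7 pm.

λ = 65.7 pm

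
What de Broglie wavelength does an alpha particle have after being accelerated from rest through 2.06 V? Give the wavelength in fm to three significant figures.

λ = 7070 fm

KE = 2eV = 2 × 1.602 × 10⁻¹⁹ × 2.060 = 6.600 × 10⁻¹⁹ J.
p = √(2mKE) = √(2 × 6.645 × 10⁻²⁷ × 6.600 × 10⁻¹⁹) = 9.366 × 10⁻²³ kg·m/s.
λ = h/p = 6.626 × 10⁻³⁴ / 9.366 × 10⁻²³ = 7.07 × 10⁻¹² m = 7070 fm.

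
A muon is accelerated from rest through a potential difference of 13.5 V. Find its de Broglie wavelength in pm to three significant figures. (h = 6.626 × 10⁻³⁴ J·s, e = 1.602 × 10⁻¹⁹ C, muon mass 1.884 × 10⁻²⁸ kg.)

λ = 23.2 pm

KE = eV = 1.602 × 10⁻¹⁹ × 13.50 = 2.163 × 10⁻¹⁸ J.
p = √(2mKE) = √(2 × 1.884 × 10⁻²⁸ × 2.163 × 10⁻¹⁸) = 2.855 × 10⁻²³ kg·m/s.
λ = h/p = 6.626 × 10⁻³⁴ / 2.855 × 10⁻²³ = 2.32 × 10⁻¹¹ m = 23.2 pm.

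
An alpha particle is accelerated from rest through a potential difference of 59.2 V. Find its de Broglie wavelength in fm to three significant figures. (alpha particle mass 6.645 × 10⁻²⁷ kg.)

λ = 1320 fm

KE = 2eV = 2 × 1.602 × 10⁻¹⁹ × 59.20 = 1.897 × 10⁻¹⁷ J.
p = √(2mKE) = √(2 × 6.645 × 10⁻²⁷ × 1.897 × 10⁻¹⁷) = 5.021 × 10⁻²² kg·m/s.
λ = h/p = 6.626 × 10⁻³⁴ / 5.021 × 10⁻²² = 1.32 × 10⁻¹² m = 1320 fm.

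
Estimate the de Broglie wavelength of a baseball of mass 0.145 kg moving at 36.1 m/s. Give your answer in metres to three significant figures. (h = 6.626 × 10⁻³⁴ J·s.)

λ = 1.27 × 10⁻³⁴ m

p = mv = 0.145 × 36.1 = 5.235 kg·m/s.
λ = h/p = 6.626 × 10⁻³⁴ / 5.235 = 1.27 × 10⁻³⁴ m.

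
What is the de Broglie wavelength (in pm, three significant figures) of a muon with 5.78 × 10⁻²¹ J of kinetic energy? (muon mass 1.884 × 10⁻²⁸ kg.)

p = √(2mKE) = √(2 × 1.884 × 10⁻²⁸ × 5.780 × 10⁻²¹) = 1.476 × 10⁻²⁴ kg·m/s.
λ = h/p = 6.626 × 10⁻³⁴ / 1.476 × 10⁻²⁴ = 4.49 × 10⁻¹⁰ m = 449 pm.

λ = 449 pm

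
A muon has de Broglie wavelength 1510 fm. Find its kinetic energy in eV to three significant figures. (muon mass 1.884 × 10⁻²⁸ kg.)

p = h/λ = 6.626 × 10⁻³⁴ / 1.510 × 10⁻¹² = 4.388 × 10⁻²² kg·m/s.
KE = p²/(2m) = (4.388 × 10⁻²²)² / (2 × 1.884 × 10⁻²⁸) = 5.110 × 10⁻¹⁶ J = 3190 eV.

KE = 3190 eV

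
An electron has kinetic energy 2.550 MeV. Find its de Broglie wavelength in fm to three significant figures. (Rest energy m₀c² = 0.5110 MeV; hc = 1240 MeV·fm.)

λ = 411 fm

Total energy E = KE + m₀c² = 2.550 + 0.5110 = 3.0610 MeV.
(pc)² = E² − (m₀c²)² = (3.0610)² − (0.5110)² = 9.109 MeV², so pc = 3.018 MeV.
λ = hc/(pc) = 1240 MeV·fm / 3.018 MeV = 411 fm.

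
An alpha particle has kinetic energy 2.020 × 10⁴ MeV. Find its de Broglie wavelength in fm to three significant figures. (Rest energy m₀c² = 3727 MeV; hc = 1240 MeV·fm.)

Total energy E = KE + m₀c² = 2.020 × 10⁴ + 3727 = 23927 MeV.
(pc)² = E² − (m₀c²)² = (23927)² − (3727)² = 5.586 × 10⁸ MeV², so pc = 2.363 × 10⁴ MeV.
λ = hc/(pc) = 1240 MeV·fm / 2.363 × 10⁴ MeV = 0.0525 fm.

λ = 0.0525 fm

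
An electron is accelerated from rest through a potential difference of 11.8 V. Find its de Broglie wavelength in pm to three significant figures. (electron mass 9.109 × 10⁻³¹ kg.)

KE = eV = 1.602 × 10⁻¹⁹ × 11.80 = 1.890 × 10⁻¹⁸ J.
p = √(2mKE) = √(2 × 9.109 × 10⁻³¹ × 1.890 × 10⁻¹⁸) = 1.856 × 10⁻²⁴ kg·m/s.
λ = h/p = 6.626 × 10⁻³⁴ / 1.856 × 10⁻²⁴ = 3.57 × 10⁻¹⁰ m = 357 pm.

λ = 357 pm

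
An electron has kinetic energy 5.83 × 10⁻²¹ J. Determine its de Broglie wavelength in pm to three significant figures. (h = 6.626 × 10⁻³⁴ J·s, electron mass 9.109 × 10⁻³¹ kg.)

p = √(2mKE) = √(2 × 9.109 × 10⁻³¹ × 5.830 × 10⁻²¹) = 1.031 × 10⁻²⁵ kg·m/s.
λ = h/p = 6.626 × 10⁻³⁴ / 1.031 × 10⁻²⁵ = 6.43 × 10⁻⁹ m = 6430 pm.

λ = 6430 pm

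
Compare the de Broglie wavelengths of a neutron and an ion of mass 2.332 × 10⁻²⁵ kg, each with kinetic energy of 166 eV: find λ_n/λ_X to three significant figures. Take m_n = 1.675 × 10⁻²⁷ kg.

λ_n/λ_X = 11.8

At fixed KE, p = √(2mKE) so λ = h/p ∝ 1/√m.
λ_n/λ_X = √(m_X/m_n) = √(2.332 × 10⁻²⁵/1.675 × 10⁻²⁷) = √(139.2) = 11.8.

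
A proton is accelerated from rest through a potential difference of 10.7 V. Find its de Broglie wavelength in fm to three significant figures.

KE = eV = 1.602 × 10⁻¹⁹ × 10.70 = 1.714 × 10⁻¹⁸ J.
p = √(2mKE) = √(2 × 1.673 × 10⁻²⁷ × 1.714 × 10⁻¹⁸) = 7.573 × 10⁻²³ kg·m/s.
λ = h/p = 6.626 × 10⁻³⁴ / 7.573 × 10⁻²³ = 8.75 × 10⁻¹² m = 8750 fm.

λ = 8750 fm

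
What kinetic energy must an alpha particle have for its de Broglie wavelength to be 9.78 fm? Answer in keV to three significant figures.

KE = 2160 keV

p = h/λ = 6.626 × 10⁻³⁴ / 9.780 × 10⁻¹⁵ = 6.775 × 10⁻²⁰ kg·m/s.
KE = p²/(2m) = (6.775 × 10⁻²⁰)² / (2 × 6.645 × 10⁻²⁷) = 3.454 × 10⁻¹³ J = 2160 keV.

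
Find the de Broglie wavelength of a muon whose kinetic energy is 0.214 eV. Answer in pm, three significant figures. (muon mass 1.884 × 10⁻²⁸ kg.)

KE = 0.214 eV = 3.428 × 10⁻²⁰ J.
p = √(2mKE) = √(2 × 1.884 × 10⁻²⁸ × 3.428 × 10⁻²⁰) = 3.594 × 10⁻²⁴ kg·m/s.
λ = h/p = 6.626 × 10⁻³⁴ / 3.594 × 10⁻²⁴ = 1.84 × 10⁻¹⁰ m = 184 pm.

λ = 184 pm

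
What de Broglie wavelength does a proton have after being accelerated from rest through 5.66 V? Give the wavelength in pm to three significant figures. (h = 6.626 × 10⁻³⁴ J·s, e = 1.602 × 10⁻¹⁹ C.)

KE = eV = 1.602 × 10⁻¹⁹ × 5.660 = 9.067 × 10⁻¹⁹ J.
p = √(2mKE) = √(2 × 1.673 × 10⁻²⁷ × 9.067 × 10⁻¹⁹) = 5.508 × 10⁻²³ kg·m/s.
λ = h/p = 6.626 × 10⁻³⁴ / 5.508 × 10⁻²³ = 1.20 × 10⁻¹¹ m = 12.0 pm.

λ = 12.0 pm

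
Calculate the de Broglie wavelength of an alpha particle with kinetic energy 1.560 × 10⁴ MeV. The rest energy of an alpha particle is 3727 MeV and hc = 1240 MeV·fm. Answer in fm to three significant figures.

λ = 0.0654 fm

Total energy E = KE + m₀c² = 1.560 × 10⁴ + 3727 = 19327 MeV.
(pc)² = E² − (m₀c²)² = (19327)² − (3727)² = 3.596 × 10⁸ MeV², so pc = 1.896 × 10⁴ MeV.
λ = hc/(pc) = 1240 MeV·fm / 1.896 × 10⁴ MeV = 0.0654 fm.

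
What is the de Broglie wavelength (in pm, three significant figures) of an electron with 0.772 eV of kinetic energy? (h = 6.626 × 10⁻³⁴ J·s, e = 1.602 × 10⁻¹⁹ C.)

KE = 0.772 eV = 1.237 × 10⁻¹⁹ J.
p = √(2mKE) = √(2 × 9.109 × 10⁻³¹ × 1.237 × 10⁻¹⁹) = 4.747 × 10⁻²⁵ kg·m/s.
λ = h/p = 6.626 × 10⁻³⁴ / 4.747 × 10⁻²⁵ = 1.40 × 10⁻⁹ m = 1400 pm.

λ = 1400 pm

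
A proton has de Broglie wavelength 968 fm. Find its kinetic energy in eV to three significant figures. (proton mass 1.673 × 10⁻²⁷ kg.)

KE = 874 eV

p = h/λ = 6.626 × 10⁻³⁴ / 9.680 × 10⁻¹³ = 6.845 × 10⁻²² kg·m/s.
KE = p²/(2m) = (6.845 × 10⁻²²)² / (2 × 1.673 × 10⁻²⁷) = 1.400 × 10⁻¹⁶ J = 874 eV.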